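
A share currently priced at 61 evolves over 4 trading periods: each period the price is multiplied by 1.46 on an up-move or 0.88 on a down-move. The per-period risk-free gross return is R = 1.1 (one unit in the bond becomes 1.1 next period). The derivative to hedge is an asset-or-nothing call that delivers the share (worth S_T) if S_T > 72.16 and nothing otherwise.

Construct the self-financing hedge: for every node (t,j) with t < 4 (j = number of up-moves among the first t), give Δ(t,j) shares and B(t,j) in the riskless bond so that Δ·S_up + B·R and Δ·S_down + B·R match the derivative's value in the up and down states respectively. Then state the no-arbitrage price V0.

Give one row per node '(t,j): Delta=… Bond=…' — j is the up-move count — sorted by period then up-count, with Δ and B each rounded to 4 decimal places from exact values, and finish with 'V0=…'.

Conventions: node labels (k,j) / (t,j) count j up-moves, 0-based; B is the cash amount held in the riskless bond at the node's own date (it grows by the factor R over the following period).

No-arbitrage ⇒ martingale measure with p* = (R−d)/(u−d) = 0.3793.
Expiry values: V(4,0)=0.0000, V(4,1)=0.0000, V(4,2)=100.6934, V(4,3)=167.0595, V(4,4)=277.1668
(3,0): S=41.5698. Δ = (V_up−V_dn)/(S_up−S_dn) = (0.0000−0.0000)/(60.6919−36.5814) = 0.0000. V = [p*·0.0000 + (1−p*)·0.0000]/1.1 = 0.0000. B = V − Δ·S = 0.0000.
(3,1): S=68.9681. Δ = (V_up−V_dn)/(S_up−S_dn) = (100.6934−0.0000)/(100.6934−60.6919) = 2.5172. V = [p*·100.6934 + (1−p*)·0.0000]/1.1 = 34.7219. B = V − Δ·S = -138.8874.
(3,2): S=114.4243. Δ = (V_up−V_dn)/(S_up−S_dn) = (167.0595−100.6934)/(167.0595−100.6934) = 1.0000. V = [p*·167.0595 + (1−p*)·100.6934]/1.1 = 114.4243. B = V − Δ·S = 0.0000.
(3,3): S=189.8403. Δ = (V_up−V_dn)/(S_up−S_dn) = (277.1668−167.0595)/(277.1668−167.0595) = 1.0000. V = [p*·277.1668 + (1−p*)·167.0595]/1.1 = 189.8403. B = V − Δ·S = 0.0000.
(2,0): S=47.2384. Δ = (V_up−V_dn)/(S_up−S_dn) = (34.7219−0.0000)/(68.9681−41.5698) = 1.2673. V = [p*·34.7219 + (1−p*)·0.0000]/1.1 = 11.9731. B = V − Δ·S = -47.8922.
(2,1): S=78.3728. Δ = (V_up−V_dn)/(S_up−S_dn) = (114.4243−34.7219)/(114.4243−68.9681) = 1.7534. V = [p*·114.4243 + (1−p*)·34.7219]/1.1 = 59.0489. B = V − Δ·S = -78.3691.
(2,2): S=130.0276. Δ = (V_up−V_dn)/(S_up−S_dn) = (189.8403−114.4243)/(189.8403−114.4243) = 1.0000. V = [p*·189.8403 + (1−p*)·114.4243]/1.1 = 130.0276. B = V − Δ·S = 0.0000.
(1,0): S=53.6800. Δ = (V_up−V_dn)/(S_up−S_dn) = (59.0489−11.9731)/(78.3728−47.2384) = 1.5120. V = [p*·59.0489 + (1−p*)·11.9731]/1.1 = 27.1177. B = V − Δ·S = -54.0476.
(1,1): S=89.0600. Δ = (V_up−V_dn)/(S_up−S_dn) = (130.0276−59.0489)/(130.0276−78.3728) = 1.3741. V = [p*·130.0276 + (1−p*)·59.0489]/1.1 = 78.1562. B = V − Δ·S = -44.2208.
(0,0): S=61.0000. Δ = (V_up−V_dn)/(S_up−S_dn) = (78.1562−27.1177)/(89.0600−53.6800) = 1.4426. V = [p*·78.1562 + (1−p*)·27.1177]/1.1 = 42.2519. B = V − Δ·S = -45.7456.
Check: Δ(0,0)·S0 + B(0,0) = 42.2519 = V0.

(0,0): Delta=1.4426 Bond=-45.7456
(1,0): Delta=1.5120 Bond=-54.0476
(1,1): Delta=1.3741 Bond=-44.2208
(2,0): Delta=1.2673 Bond=-47.8922
(2,1): Delta=1.7534 Bond=-78.3691
(2,2): Delta=1.0000 Bond=0.0000
(3,0): Delta=0.0000 Bond=0.0000
(3,1): Delta=2.5172 Bond=-138.8874
(3,2): Delta=1.0000 Bond=0.0000
(3,3): Delta=1.0000 Bond=0.0000
V0=42.2519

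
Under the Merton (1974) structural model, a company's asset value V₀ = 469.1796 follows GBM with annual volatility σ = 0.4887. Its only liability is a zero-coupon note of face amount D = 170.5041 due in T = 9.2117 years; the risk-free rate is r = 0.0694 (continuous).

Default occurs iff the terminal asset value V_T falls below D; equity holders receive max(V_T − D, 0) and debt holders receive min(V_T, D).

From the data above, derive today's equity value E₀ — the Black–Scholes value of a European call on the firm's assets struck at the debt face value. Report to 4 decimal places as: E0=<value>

E0=396.2338

Apply the equity-as-call identities (strike 170.5041, horizon 9.2117 years):
d₁ = [ln(V₀/D) + (r + σ²/2)T] / (σ√T)
   = [ln(469.1796/170.5041) + (0.0694 + 0.5·0.4887²)·9.2117] / (0.4887·√9.2117)
   = [1.012226 + 1.739296] / 1.483243 = 1.855072
d₂ = d₁ − σ√T = 1.855072 − 1.483243 = 0.371830
N(d₁) = 0.968207,  N(d₂) = 0.644990,  e^(−rT) = 0.527666
E₀ = V₀·N(d₁) − D·e^(−rT)·N(d₂)
   = 469.1796·0.968207 − 170.5041·0.527666·0.644990 = 396.233752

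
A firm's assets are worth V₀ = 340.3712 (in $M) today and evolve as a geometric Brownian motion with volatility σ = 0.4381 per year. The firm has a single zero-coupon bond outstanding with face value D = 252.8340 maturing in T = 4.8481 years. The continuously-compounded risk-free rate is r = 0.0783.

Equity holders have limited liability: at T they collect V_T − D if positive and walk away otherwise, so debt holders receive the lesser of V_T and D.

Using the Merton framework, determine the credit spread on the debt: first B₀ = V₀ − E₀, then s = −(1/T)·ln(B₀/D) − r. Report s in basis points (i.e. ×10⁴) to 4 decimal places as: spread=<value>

spread=410.7821

Equity is a call on the firm's assets struck at D = 252.8340:
d₁ = [ln(V₀/D) + (r + σ²/2)T] / (σ√T)
   = [ln(340.3712/252.8340) + (0.0783 + 0.5·0.4381²)·4.8481] / (0.4381·√4.8481)
   = [0.297304 + 0.844858] / 0.964626 = 1.184046
d₂ = d₁ − σ√T = 1.184046 − 0.964626 = 0.219420
N(d₁) = 0.881803,  N(d₂) = 0.586838,  e^(−rT) = 0.684131
E₀ = V₀·N(d₁) − D·e^(−rT)·N(d₂)
   = 340.3712·0.881803 − 252.8340·0.684131·0.586838 = 198.633858
B₀ = V₀ − E₀ = 340.3712 − 198.633858 = 141.737342
spread = −(1/T)·ln(B₀/D) − r = −(1/4.8481)·ln(141.737342/252.8340) − 0.0783 = 0.04107821
in basis points: 0.04107821 × 10⁴ = 410.7821 bp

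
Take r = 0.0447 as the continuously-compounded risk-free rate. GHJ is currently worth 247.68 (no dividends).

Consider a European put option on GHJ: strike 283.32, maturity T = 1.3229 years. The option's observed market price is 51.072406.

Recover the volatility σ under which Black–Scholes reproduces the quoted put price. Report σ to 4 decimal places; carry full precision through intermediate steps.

sigma = 0.3467

At σ = 0.3467 the Black–Scholes value reproduces the quote:
σ√T = 0.3467·√1.3229 = 0.398765
d₁ = (ln(S/K) + (r+σ²/2)T) / (σ√T) = (ln(247.68/283.32) + (0.0447+0.3467²/2)·1.3229) / 0.398765 = (-0.134439 + 0.138641) / 0.398765 = 0.010535
d₂ = d₁ − σ√T = 0.010535 − 0.398765 = -0.388230
e^{−rT} = 0.942581
N(−d₁) = 0.495797,  N(−d₂) = 0.651077
V = K·e^{−rT}·N(−d₂) − S·N(−d₁) = 173.871435 − 122.799029 = 51.072406 (the quoted price), and the Black–Scholes price is strictly increasing in σ, so σ is unique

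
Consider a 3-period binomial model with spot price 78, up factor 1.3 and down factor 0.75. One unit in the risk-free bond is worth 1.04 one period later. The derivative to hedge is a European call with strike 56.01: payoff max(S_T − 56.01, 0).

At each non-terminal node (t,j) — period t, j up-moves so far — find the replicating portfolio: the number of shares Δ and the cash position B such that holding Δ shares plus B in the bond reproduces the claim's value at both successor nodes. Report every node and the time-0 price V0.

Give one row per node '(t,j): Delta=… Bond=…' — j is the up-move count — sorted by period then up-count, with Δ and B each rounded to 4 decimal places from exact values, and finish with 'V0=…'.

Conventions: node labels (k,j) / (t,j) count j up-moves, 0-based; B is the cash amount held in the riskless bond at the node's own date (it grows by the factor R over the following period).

(0,0): Delta=0.8887 Bond=-38.9438
(1,0): Delta=0.6736 Bond=-27.9169
(1,1): Delta=1.0000 Bond=-51.7844
(2,0): Delta=0.0426 Bond=-1.3472
(2,1): Delta=1.0000 Bond=-53.8558
(2,2): Delta=1.0000 Bond=-53.8558
V0=30.3771

No-arbitrage ⇒ martingale measure with p* = (R−d)/(u−d) = 0.5273.
At maturity the claim pays: V(3,0)=0.0000, V(3,1)=1.0275, V(3,2)=42.8550, V(3,3)=115.3560
Node (2,0) S=43.8750: V=(p*·1.0275+(1−p*)·0.0000)/1.04=0.5209; Δ=(1.0275−0.0000)/(57.0375−32.9062)=0.0426; B=V−Δ·S=-1.3472
Node (2,1) S=76.0500: V=(p*·42.8550+(1−p*)·1.0275)/1.04=22.1942; Δ=(42.8550−1.0275)/(98.8650−57.0375)=1.0000; B=V−Δ·S=-53.8558
Node (2,2) S=131.8200: V=(p*·115.3560+(1−p*)·42.8550)/1.04=77.9642; Δ=(115.3560−42.8550)/(171.3660−98.8650)=1.0000; B=V−Δ·S=-53.8558
Node (1,0) S=58.5000: V=(p*·22.1942+(1−p*)·0.5209)/1.04=11.4891; Δ=(22.1942−0.5209)/(76.0500−43.8750)=0.6736; B=V−Δ·S=-27.9169
Node (1,1) S=101.4000: V=(p*·77.9642+(1−p*)·22.1942)/1.04=49.6156; Δ=(77.9642−22.1942)/(131.8200−76.0500)=1.0000; B=V−Δ·S=-51.7844
Node (0,0) S=78.0000: V=(p*·49.6156+(1−p*)·11.4891)/1.04=30.3771; Δ=(49.6156−11.4891)/(101.4000−58.5000)=0.8887; B=V−Δ·S=-38.9438
Verification: the root portfolio costs Δ(0,0)·S0 + B(0,0) = 30.3771, matching V0.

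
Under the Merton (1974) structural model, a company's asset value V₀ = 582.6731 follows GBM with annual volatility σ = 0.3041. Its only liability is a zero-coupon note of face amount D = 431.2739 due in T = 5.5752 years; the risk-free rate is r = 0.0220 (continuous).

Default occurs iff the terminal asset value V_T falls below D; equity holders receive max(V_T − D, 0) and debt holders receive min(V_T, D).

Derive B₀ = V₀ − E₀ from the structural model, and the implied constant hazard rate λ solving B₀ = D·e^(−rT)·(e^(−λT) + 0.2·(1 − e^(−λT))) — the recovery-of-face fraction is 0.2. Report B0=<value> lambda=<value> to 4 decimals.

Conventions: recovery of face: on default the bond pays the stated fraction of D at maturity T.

Work the structural quantities from V₀ = 582.6731 against face 431.2739:
d₁ = [ln(V₀/D) + (r + σ²/2)T] / (σ√T)
   = [ln(582.6731/431.2739) + (0.0220 + 0.5·0.3041²)·5.5752] / (0.3041·√5.5752)
   = [0.300883 + 0.380443] / 0.718037 = 0.948873
d₂ = d₁ − σ√T = 0.948873 − 0.718037 = 0.230836
N(d₁) = 0.828657,  N(d₂) = 0.591279,  e^(−rT) = 0.884569
E₀ = V₀·N(d₁) − D·e^(−rT)·N(d₂)
   = 582.6731·0.828657 − 431.2739·0.884569·0.591279 = 257.268364
B₀ = V₀ − E₀ = 582.6731 − 257.268364 = 325.404736
e^(−λT) = (B₀·e^(rT)/D − 0.2)/(1 − 0.2) = (325.4047·1.130494/431.2739 − 0.2)/0.8 = 0.81622482
λ = −ln(0.81622482)/5.5752 = 0.036423

B0=325.4047 lambda=0.0364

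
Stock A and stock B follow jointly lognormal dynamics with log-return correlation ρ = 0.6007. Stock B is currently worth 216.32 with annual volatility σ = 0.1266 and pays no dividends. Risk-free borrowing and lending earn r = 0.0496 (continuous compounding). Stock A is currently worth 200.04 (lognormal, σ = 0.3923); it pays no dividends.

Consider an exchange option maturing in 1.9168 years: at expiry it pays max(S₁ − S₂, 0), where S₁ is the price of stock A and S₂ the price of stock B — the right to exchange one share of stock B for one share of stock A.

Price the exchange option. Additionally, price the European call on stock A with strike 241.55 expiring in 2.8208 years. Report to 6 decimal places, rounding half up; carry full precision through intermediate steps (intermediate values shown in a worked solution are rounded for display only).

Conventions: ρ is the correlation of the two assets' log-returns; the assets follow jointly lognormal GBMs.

σ_eff = √(σ₁² + σ₂² − 2ρσ₁σ₂) = √(0.3923² + 0.1266² − 2·0.6007·0.3923·0.1266) = 0.332053
d₁ = (ln(S₁/S₂) + (q₂ − q₁ + σ_eff²/2)T) / (σ_eff√T) = (ln(200.04/216.32) + (0.0 − 0.0 + 0.055130)·1.9168) / 0.459722 = 0.059668
d₂ = d₁ − σ_eff√T = 0.059668 − 0.459722 = -0.400054
N(d₁) = 0.523790,  N(d₂) = 0.344558
V = S₁·e^{−q₁T}·N(d₁) − S₂·e^{−q₂T}·N(d₂) = 104.778974 − 74.534867 = 30.244107
[vanilla: stock A call K=241.55]
σ√T = 0.3923·√2.8208 = 0.658877
d₁ = (ln(S/K) + (r+σ²/2)T) / (σ√T) = (ln(200.04/241.55) + (0.0496+0.3923²/2)·2.8208) / 0.658877 = (-0.188559 + 0.356971) / 0.658877 = 0.255605
d₂ = d₁ − σ√T = 0.255605 − 0.658877 = -0.403272
e^{−rT} = 0.869435
N(d₁) = 0.600872,  N(d₂) = 0.343374
price = S·N(d₁) − K·e^{−rT}·N(d₂) = 120.198425 − 72.112648 = 48.085777

exchange price = 30.244107
price(stock A call K=241.55) = 48.085777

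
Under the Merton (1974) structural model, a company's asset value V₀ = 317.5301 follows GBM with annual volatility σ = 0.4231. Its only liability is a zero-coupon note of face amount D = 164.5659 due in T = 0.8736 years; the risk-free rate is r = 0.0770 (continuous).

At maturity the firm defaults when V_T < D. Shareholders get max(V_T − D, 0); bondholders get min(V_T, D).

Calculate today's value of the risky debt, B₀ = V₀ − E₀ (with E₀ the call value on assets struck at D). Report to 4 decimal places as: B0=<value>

B0=152.7268

With assets at 317.5301 and a single debt payment of 164.5659 at 0.8736 years:
d₁ = [ln(V₀/D) + (r + σ²/2)T] / (σ√T)
   = [ln(317.5301/164.5659) + (0.0770 + 0.5·0.4231²)·0.8736] / (0.4231·√0.8736)
   = [0.657262 + 0.145460] / 0.395457 = 2.029858
d₂ = d₁ − σ√T = 2.029858 − 0.395457 = 1.634401
N(d₁) = 0.978815,  N(d₂) = 0.948913,  e^(−rT) = 0.934945
E₀ = V₀·N(d₁) − D·e^(−rT)·N(d₂)
   = 317.5301·0.978815 − 164.5659·0.934945·0.948913 = 164.803252
B₀ = V₀ − E₀ = 317.5301 − 164.803252 = 152.726848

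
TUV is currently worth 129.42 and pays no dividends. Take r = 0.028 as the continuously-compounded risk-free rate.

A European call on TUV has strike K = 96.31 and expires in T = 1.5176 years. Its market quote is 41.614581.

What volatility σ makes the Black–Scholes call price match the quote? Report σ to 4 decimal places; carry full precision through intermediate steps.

At σ = 0.3166 the Black–Scholes value reproduces the quote:
σ√T = 0.3166·√1.5176 = 0.390022
d₁ = (ln(S/K) + (r+σ²/2)T) / (σ√T) = (ln(129.42/96.31) + (0.028+0.3166²/2)·1.5176) / 0.390022 = (0.295491 + 0.118552) / 0.390022 = 1.061586
d₂ = d₁ − σ√T = 1.061586 − 0.390022 = 0.671564
e^{−rT} = 0.958397
N(d₁) = 0.855788,  N(d₂) = 0.749069
V = S·N(d₁) − K·e^{−rT}·N(d₂) = 110.756103 − 69.141522 = 41.614581 (matching the quote); vega is positive throughout, so no other σ reproduces this price

sigma = 0.3166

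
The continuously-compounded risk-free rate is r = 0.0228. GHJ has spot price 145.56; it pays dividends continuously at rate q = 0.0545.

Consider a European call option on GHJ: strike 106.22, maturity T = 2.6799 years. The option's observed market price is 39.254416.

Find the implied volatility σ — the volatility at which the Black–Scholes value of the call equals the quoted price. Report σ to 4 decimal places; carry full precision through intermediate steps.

At σ = 0.3333 the Black–Scholes value reproduces the quote:
σ√T = 0.3333·√2.6799 = 0.545625
d₁ = (ln(S/K) + (r−q+σ²/2)T) / (σ√T) = (ln(145.56/106.22) + (0.0228−0.0545+0.3333²/2)·2.6799) / 0.545625 = (0.315076 + 0.063901) / 0.545625 = 0.694573
d₂ = d₁ − σ√T = 0.694573 − 0.545625 = 0.148948
e^{−rT} = 0.940728
e^{−qT} = 0.864111
N(d₁) = 0.756339,  N(d₂) = 0.559202
V = S·e^{−qT}·N(d₁) − K·e^{−rT}·N(d₂) = 95.132210 − 55.877794 = 39.254416 (matching the quote); vega is positive throughout, so no other σ reproduces this price

sigma = 0.3333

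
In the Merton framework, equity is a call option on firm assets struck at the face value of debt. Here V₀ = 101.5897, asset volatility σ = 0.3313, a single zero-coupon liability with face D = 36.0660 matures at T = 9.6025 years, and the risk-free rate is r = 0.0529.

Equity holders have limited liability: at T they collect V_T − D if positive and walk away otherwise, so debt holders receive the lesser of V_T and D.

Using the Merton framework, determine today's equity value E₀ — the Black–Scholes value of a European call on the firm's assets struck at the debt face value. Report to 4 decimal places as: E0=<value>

With assets at 101.5897 and a single debt payment of 36.0660 at 9.6025 years:
d₁ = [ln(V₀/D) + (r + σ²/2)T] / (σ√T)
   = [ln(101.5897/36.0660) + (0.0529 + 0.5·0.3313²)·9.6025] / (0.3313·√9.6025)
   = [1.035592 + 1.034956] / 1.026629 = 2.016841
d₂ = d₁ − σ√T = 2.016841 − 1.026629 = 0.990212
N(d₁) = 0.978144,  N(d₂) = 0.838965,  e^(−rT) = 0.601714
E₀ = V₀·N(d₁) − D·e^(−rT)·N(d₂)
   = 101.5897·0.978144 − 36.0660·0.601714·0.838965 = 81.162613

E0=81.1626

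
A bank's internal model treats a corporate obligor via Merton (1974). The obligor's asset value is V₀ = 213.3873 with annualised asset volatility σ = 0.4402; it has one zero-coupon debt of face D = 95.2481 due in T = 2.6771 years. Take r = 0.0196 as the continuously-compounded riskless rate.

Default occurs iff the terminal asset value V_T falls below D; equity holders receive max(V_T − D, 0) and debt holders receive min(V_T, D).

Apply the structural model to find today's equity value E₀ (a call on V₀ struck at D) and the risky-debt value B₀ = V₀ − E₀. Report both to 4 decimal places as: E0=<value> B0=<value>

Apply the equity-as-call identities (strike 95.2481, horizon 2.6771 years):
d₁ = [ln(V₀/D) + (r + σ²/2)T] / (σ√T)
   = [ln(213.3873/95.2481) + (0.0196 + 0.5·0.4402²)·2.6771] / (0.4402·√2.6771)
   = [0.806624 + 0.311850] / 0.720248 = 1.552900
d₂ = d₁ − σ√T = 1.552900 − 0.720248 = 0.832652
N(d₁) = 0.939776,  N(d₂) = 0.797479,  e^(−rT) = 0.948882
E₀ = V₀·N(d₁) − D·e^(−rT)·N(d₂)
   = 213.3873·0.939776 − 95.2481·0.948882·0.797479 = 128.460838
B₀ = V₀ − E₀ = 213.3873 − 128.460838 = 84.926462

E0=128.4608 B0=84.9265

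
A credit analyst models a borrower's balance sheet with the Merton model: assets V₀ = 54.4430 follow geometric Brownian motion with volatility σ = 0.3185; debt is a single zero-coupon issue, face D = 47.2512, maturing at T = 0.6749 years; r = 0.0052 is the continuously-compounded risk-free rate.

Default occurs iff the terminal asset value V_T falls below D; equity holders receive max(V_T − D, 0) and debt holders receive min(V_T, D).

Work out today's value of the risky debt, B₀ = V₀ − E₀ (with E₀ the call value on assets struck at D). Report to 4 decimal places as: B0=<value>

B0=44.6934

Equity is a call on the firm's assets struck at D = 47.2512:
d₁ = [ln(V₀/D) + (r + σ²/2)T] / (σ√T)
   = [ln(54.4430/47.2512) + (0.0052 + 0.5·0.3185²)·0.6749] / (0.3185·√0.6749)
   = [0.141676 + 0.037741] / 0.261655 = 0.685702
d₂ = d₁ − σ√T = 0.685702 − 0.261655 = 0.424047
N(d₁) = 0.753549,  N(d₂) = 0.664234,  e^(−rT) = 0.996497
E₀ = V₀·N(d₁) − D·e^(−rT)·N(d₂)
   = 54.4430·0.753549 − 47.2512·0.996497·0.664234 = 9.749586
B₀ = V₀ − E₀ = 54.4430 − 9.749586 = 44.693414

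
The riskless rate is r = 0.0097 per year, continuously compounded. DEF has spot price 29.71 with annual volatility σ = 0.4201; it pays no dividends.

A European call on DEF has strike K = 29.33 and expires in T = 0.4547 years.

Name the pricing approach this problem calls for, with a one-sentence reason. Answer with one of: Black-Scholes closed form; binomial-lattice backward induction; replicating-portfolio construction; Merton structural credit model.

Key observation: a European claim on DEF (strike 29.33) — a lognormal (GBM) underlying with constant rate and volatility — has an exact closed-form value; no lattice or capital structure is involved.

framework: Black-Scholes closed form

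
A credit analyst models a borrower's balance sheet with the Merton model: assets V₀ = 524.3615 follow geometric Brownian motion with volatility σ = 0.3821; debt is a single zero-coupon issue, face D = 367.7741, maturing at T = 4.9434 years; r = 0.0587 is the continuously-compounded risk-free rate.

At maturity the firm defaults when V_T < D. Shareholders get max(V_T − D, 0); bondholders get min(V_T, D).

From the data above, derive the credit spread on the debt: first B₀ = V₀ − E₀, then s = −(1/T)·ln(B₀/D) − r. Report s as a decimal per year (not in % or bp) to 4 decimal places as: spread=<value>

Equity is a call on the firm's assets struck at D = 367.7741:
d₁ = [ln(V₀/D) + (r + σ²/2)T] / (σ√T)
   = [ln(524.3615/367.7741) + (0.0587 + 0.5·0.3821²)·4.9434] / (0.3821·√4.9434)
   = [0.354712 + 0.651047] / 0.849552 = 1.183870
d₂ = d₁ − σ√T = 1.183870 − 0.849552 = 0.334318
N(d₁) = 0.881768,  N(d₂) = 0.630930,  e^(−rT) = 0.748131
E₀ = V₀·N(d₁) − D·e^(−rT)·N(d₂)
   = 524.3615·0.881768 − 367.7741·0.748131·0.630930 = 288.768955
B₀ = V₀ − E₀ = 524.3615 − 288.768955 = 235.592545
spread = −(1/T)·ln(B₀/D) − r = −(1/4.9434)·ln(235.592545/367.7741) − 0.0587 = 0.03139287

spread=0.0314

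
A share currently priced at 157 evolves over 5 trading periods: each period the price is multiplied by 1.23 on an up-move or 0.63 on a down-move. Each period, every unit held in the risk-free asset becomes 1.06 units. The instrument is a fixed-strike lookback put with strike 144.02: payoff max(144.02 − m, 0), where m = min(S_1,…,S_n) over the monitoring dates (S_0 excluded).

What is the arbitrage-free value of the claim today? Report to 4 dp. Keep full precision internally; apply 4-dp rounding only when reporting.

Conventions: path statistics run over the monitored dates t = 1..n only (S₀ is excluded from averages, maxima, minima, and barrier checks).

No-arbitrage gives p* = (R−d)/(u−d) = 0.7167: enumerate every path, weight its payoff by its p*-probability, and discount by R^5.
Enumerate all 2^5 = 32 price paths (U = up ×1.23, D = down ×0.63); each path with k up-moves has probability p*^k·(1−p*)^(5−k).
DDDDD: m=15.5813, payoff=128.4387, prob=0.001826
UDDDD: m=30.4205, payoff=113.5995, prob=0.004619
DUDDD: m=30.4205, payoff=113.5995, prob=0.004619
UUDDD: m=59.3925, payoff=84.6275, prob=0.011682
DDUDD: m=30.4205, payoff=113.5995, prob=0.004619
UDUDD: m=59.3925, payoff=84.6275, prob=0.011682
DUUDD: m=59.3925, payoff=84.6275, prob=0.011682
UUUDD: m=115.9568, payoff=28.0632, prob=0.029549
DDDUD: m=30.4205, payoff=113.5995, prob=0.004619
UDDUD: m=59.3925, payoff=84.6275, prob=0.011682
DUDUD: m=59.3925, payoff=84.6275, prob=0.011682
UUDUD: m=115.9568, payoff=28.0632, prob=0.029549
DDUUD: m=59.3925, payoff=84.6275, prob=0.011682
UDUUD: m=115.9568, payoff=28.0632, prob=0.029549
DUUUD: m=98.9100, payoff=45.1100, prob=0.029549
UUUUD: m=193.1100, payoff=0.0000, prob=0.074742
DDDDU: m=24.7321, payoff=119.2879, prob=0.004619
UDDDU: m=48.2866, payoff=95.7334, prob=0.011682
DUDDU: m=48.2866, payoff=95.7334, prob=0.011682
UUDDU: m=94.2738, payoff=49.7462, prob=0.029549
DDUDU: m=48.2866, payoff=95.7334, prob=0.011682
UDUDU: m=94.2738, payoff=49.7462, prob=0.029549
DUUDU: m=94.2738, payoff=49.7462, prob=0.029549
UUUDU: m=184.0584, payoff=0.0000, prob=0.074742
DDDUU: m=39.2574, payoff=104.7626, prob=0.011682
UDDUU: m=76.6454, payoff=67.3746, prob=0.029549
DUDUU: m=76.6454, payoff=67.3746, prob=0.029549
UUDUU: m=149.6409, payoff=0.0000, prob=0.074742
DDUUU: m=62.3133, payoff=81.7067, prob=0.029549
UDUUU: m=121.6593, payoff=22.3607, prob=0.074742
DUUUU: m=98.9100, payoff=45.1100, prob=0.074742
UUUUU: m=193.1100, payoff=0.0000, prob=0.189054
Price = Σ prob·payoff / R^5 = 33.064645 / 1.338226 = 24.7078

price = 24.7078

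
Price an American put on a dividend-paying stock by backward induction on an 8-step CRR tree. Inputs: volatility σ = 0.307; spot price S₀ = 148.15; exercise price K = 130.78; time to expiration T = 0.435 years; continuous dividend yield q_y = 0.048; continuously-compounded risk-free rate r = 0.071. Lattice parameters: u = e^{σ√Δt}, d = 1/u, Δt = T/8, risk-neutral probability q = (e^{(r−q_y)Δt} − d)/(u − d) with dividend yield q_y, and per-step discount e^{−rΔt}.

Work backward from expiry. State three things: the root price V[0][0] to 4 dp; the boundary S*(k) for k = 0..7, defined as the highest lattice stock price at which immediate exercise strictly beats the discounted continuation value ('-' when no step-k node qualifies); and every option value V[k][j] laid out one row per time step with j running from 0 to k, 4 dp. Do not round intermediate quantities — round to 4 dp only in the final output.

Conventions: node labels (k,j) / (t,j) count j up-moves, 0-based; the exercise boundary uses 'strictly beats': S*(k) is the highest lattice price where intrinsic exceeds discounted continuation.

params: Δt=0.05437 u=1.07421 d=0.93091 q=0.49084 e^(-rΔt)=0.99615
t_8 payoffs: 47.2234 34.3614 19.5195 2.3929 0.0000 0.0000 0.0000 0.0000 0.0000
t_7: node(7,0) S=89.7575 payoff=41.0225 vs cont=40.7525 → 41.0225 [stop]  node(7,1) S=103.5741 payoff=27.2059 vs cont=26.9720 → 27.2059 [stop]  node(7,2) S=119.5174 payoff=11.2626 vs cont=11.0702 → 11.2626 [stop]  node(7,3) S=137.9150 payoff=0.0000 vs cont=1.2137 → 1.2137 [wait]  node(7,4) S=159.1445 payoff=0.0000 vs cont=0.0000 → 0.0000 [wait]  node(7,5) S=183.6420 payoff=0.0000 vs cont=0.0000 → 0.0000 [wait]  node(7,6) S=211.9104 payoff=0.0000 vs cont=0.0000 → 0.0000 [wait]  node(7,7) S=244.5302 payoff=0.0000 vs cont=0.0000 → 0.0000 [wait]  ⇒ S*(7)=119.5174
t_6: node(6,0) S=96.4186 payoff=34.3614 vs cont=34.1088 → 34.3614 [stop]  node(6,1) S=111.2605 payoff=19.5195 vs cont=19.3055 → 19.5195 [stop]  node(6,2) S=128.3871 payoff=2.3929 vs cont=6.3057 → 6.3057 [wait]  node(6,3) S=148.1500 payoff=0.0000 vs cont=0.6156 → 0.6156 [wait]  node(6,4) S=170.9550 payoff=0.0000 vs cont=0.0000 → 0.0000 [wait]  node(6,5) S=197.2705 payoff=0.0000 vs cont=0.0000 → 0.0000 [wait]  node(6,6) S=227.6367 payoff=0.0000 vs cont=0.0000 → 0.0000 [wait]  ⇒ S*(6)=111.2605
t_5: node(5,0) S=103.5741 payoff=27.2059 vs cont=26.9720 → 27.2059 [stop]  node(5,1) S=119.5174 payoff=11.2626 vs cont=12.9834 → 12.9834 [wait]  node(5,2) S=137.9150 payoff=0.0000 vs cont=3.4992 → 3.4992 [wait]  node(5,3) S=159.1445 payoff=0.0000 vs cont=0.3122 → 0.3122 [wait]  node(5,4) S=183.6420 payoff=0.0000 vs cont=0.0000 → 0.0000 [wait]  node(5,5) S=211.9104 payoff=0.0000 vs cont=0.0000 → 0.0000 [wait]  ⇒ S*(5)=103.5741
t_4: node(4,0) S=111.2605 payoff=19.5195 vs cont=20.1469 → 20.1469 [wait]  node(4,1) S=128.3871 payoff=2.3929 vs cont=8.2960 → 8.2960 [wait]  node(4,2) S=148.1500 payoff=0.0000 vs cont=1.9274 → 1.9274 [wait]  node(4,3) S=170.9550 payoff=0.0000 vs cont=0.1584 → 0.1584 [wait]  node(4,4) S=197.2705 payoff=0.0000 vs cont=0.0000 → 0.0000 [wait]  ⇒ S*(4)=-
t_3: node(3,0) S=119.5174 payoff=11.2626 vs cont=14.2748 → 14.2748 [wait]  node(3,1) S=137.9150 payoff=0.0000 vs cont=5.1501 → 5.1501 [wait]  node(3,2) S=159.1445 payoff=0.0000 vs cont=1.0550 → 1.0550 [wait]  node(3,3) S=183.6420 payoff=0.0000 vs cont=0.0803 → 0.0803 [wait]  ⇒ S*(3)=-
t_2: node(2,0) S=128.3871 payoff=2.3929 vs cont=9.7583 → 9.7583 [wait]  node(2,1) S=148.1500 payoff=0.0000 vs cont=3.1280 → 3.1280 [wait]  node(2,2) S=170.9550 payoff=0.0000 vs cont=0.5744 → 0.5744 [wait]  ⇒ S*(2)=-
t_1: node(1,0) S=137.9150 payoff=0.0000 vs cont=6.4788 → 6.4788 [wait]  node(1,1) S=159.1445 payoff=0.0000 vs cont=1.8673 → 1.8673 [wait]  ⇒ S*(1)=-
t_0: node(0,0) S=148.1500 payoff=0.0000 vs cont=4.1990 → 4.1990 [wait]  ⇒ S*(0)=-

price = 4.1990
boundary = - - - - - 103.5741 111.2605 119.5174
tree:
4.1990
6.4788 1.8673
9.7583 3.1280 0.5744
14.2748 5.1501 1.0550 0.0803
20.1469 8.2960 1.9274 0.1584 0.0000
27.2059 12.9834 3.4992 0.3122 0.0000 0.0000
34.3614 19.5195 6.3057 0.6156 0.0000 0.0000 0.0000
41.0225 27.2059 11.2626 1.2137 0.0000 0.0000 0.0000 0.0000
47.2234 34.3614 19.5195 2.3929 0.0000 0.0000 0.0000 0.0000 0.0000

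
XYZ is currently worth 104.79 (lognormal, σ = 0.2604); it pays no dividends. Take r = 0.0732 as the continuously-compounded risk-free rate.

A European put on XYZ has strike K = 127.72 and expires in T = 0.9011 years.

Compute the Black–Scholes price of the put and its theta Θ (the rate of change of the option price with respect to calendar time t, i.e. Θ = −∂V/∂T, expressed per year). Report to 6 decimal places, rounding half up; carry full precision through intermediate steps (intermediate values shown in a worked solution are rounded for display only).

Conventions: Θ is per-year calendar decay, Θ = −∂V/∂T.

price = 19.947531
Θ = 1.244604

σ√T = 0.2604·√0.9011 = 0.247188
d₁ = (ln(S/K) + (r+σ²/2)T) / (σ√T) = (ln(104.79/127.72) + (0.0732+0.2604²/2)·0.9011) / 0.247188 = (-0.197882 + 0.096511) / 0.247188 = -0.410095
d₂ = d₁ − σ√T = -0.410095 − 0.247188 = -0.657283
e^{−rT} = 0.936168
N(−d₁) = 0.659132,  N(−d₂) = 0.744500
Put price V = K·e^{−rT}·N(−d₂) − S·N(−d₁) = 89.017951 − 69.070421 = 19.947531
φ(d₁) = (1/√(2π))·e^{−d₁²/2} = 0.366767
Θ = −S·φ(d₁)·σ/(2√T) + r·K·e^{−rT}·N(−d₂) = −5.271510 + 6.516114 = 1.244604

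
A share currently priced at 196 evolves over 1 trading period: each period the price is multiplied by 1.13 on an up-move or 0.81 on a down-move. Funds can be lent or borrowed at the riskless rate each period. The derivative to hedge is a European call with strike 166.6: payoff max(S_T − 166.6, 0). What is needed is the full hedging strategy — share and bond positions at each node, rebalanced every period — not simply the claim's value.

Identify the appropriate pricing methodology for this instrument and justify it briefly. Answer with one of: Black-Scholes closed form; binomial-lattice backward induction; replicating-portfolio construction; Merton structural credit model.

framework: replicating-portfolio construction

Key observation: the task asks for the hedge itself — share and bond holdings at every node of the 1-period tree on spot 196 with factors 1.13/0.81 — which is exactly what the replicating-portfolio construction produces.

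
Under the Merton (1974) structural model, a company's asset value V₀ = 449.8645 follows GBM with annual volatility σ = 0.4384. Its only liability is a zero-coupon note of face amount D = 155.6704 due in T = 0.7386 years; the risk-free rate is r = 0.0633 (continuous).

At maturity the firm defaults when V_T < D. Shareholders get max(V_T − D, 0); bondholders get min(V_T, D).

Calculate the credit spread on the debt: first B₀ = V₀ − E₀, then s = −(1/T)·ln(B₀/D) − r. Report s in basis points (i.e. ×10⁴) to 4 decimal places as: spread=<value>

Work the structural quantities from V₀ = 449.8645 against face 155.6704:
d₁ = [ln(V₀/D) + (r + σ²/2)T] / (σ√T)
   = [ln(449.8645/155.6704) + (0.0633 + 0.5·0.4384²)·0.7386] / (0.4384·√0.7386)
   = [1.061205 + 0.117731] / 0.376769 = 3.129069
d₂ = d₁ − σ√T = 3.129069 − 0.376769 = 2.752300
N(d₁) = 0.999123,  N(d₂) = 0.997041,  e^(−rT) = 0.954323
E₀ = V₀·N(d₁) − D·e^(−rT)·N(d₂)
   = 449.8645·0.999123 − 155.6704·0.954323·0.997041 = 301.349832
B₀ = V₀ − E₀ = 449.8645 − 301.349832 = 148.514668
spread = −(1/T)·ln(B₀/D) − r = −(1/0.7386)·ln(148.514668/155.6704) − 0.0633 = 0.00041138
in basis points: 0.00041138 × 10⁴ = 4.1138 bp

spread=4.1138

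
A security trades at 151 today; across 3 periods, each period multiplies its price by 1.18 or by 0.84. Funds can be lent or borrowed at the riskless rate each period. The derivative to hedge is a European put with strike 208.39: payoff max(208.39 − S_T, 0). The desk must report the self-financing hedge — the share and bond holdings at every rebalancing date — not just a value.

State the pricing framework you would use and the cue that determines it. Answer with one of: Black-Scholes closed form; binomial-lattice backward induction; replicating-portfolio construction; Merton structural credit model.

Key observation: the task asks for the hedge itself — share and bond holdings at every node of the 3-period tree on spot 151 with factors 1.18/0.84 — which is exactly what the replicating-portfolio construction produces.

framework: replicating-portfolio construction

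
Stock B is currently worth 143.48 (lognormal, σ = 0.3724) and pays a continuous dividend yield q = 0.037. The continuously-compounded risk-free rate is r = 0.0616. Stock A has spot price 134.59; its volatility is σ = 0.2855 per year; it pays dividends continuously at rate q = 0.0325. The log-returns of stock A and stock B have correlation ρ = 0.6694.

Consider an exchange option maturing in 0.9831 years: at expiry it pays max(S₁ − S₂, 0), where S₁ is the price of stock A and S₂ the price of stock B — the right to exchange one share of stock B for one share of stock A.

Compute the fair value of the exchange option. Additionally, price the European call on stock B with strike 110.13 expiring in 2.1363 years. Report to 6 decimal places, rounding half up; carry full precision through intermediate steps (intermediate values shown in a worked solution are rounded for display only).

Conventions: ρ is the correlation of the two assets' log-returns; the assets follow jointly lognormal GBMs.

σ_eff = √(σ₁² + σ₂² − 2ρσ₁σ₂) = √(0.2855² + 0.3724² − 2·0.6694·0.2855·0.3724) = 0.279017
d₁ = (ln(S₁/S₂) + (q₂ − q₁ + σ_eff²/2)T) / (σ_eff√T) = (ln(134.59/143.48) + (0.037 − 0.0325 + 0.038925)·0.9831) / 0.276649 = -0.076889
d₂ = d₁ − σ_eff√T = -0.076889 − 0.276649 = -0.353538
N(d₁) = 0.469356,  N(d₂) = 0.361843
V = S₁·e^{−q₁T}·N(d₁) − S₂·e^{−q₂T}·N(d₂) = 61.184194 − 50.062642 = 11.121551
[vanilla: stock B call K=110.13]
σ√T = 0.3724·√2.1363 = 0.544303
d₁ = (ln(S/K) + (r−q+σ²/2)T) / (σ√T) = (ln(143.48/110.13) + (0.0616−0.037+0.3724²/2)·2.1363) / 0.544303 = (0.264534 + 0.200686) / 0.544303 = 0.854708
d₂ = d₁ − σ√T = 0.854708 − 0.544303 = 0.310405
e^{−rT} = 0.876695
e^{−qT} = 0.924000
N(d₁) = 0.803644,  N(d₂) = 0.621873
price = S·e^{−qT}·N(d₁) − K·e^{−rT}·N(d₂) = 106.543470 − 60.042139 = 46.501330

exchange price = 11.121551
price(stock B call K=110.13) = 46.501330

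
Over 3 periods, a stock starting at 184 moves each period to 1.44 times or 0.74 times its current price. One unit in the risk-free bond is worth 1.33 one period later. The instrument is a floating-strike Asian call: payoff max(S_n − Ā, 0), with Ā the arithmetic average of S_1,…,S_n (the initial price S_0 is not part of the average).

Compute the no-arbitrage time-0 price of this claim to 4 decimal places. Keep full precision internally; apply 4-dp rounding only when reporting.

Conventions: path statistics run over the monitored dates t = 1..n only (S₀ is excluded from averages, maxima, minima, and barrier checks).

Risk-neutral up-probability p* = (R−d)/(u−d) = (1.33−0.74)/(1.44−0.74) = 0.8429; the claim prices as the p*-weighted sum of path payoffs discounted by R^3.
Enumerate all 2^3 = 8 price paths (U = up ×1.44, D = down ×0.74); each path with k up-moves has probability p*^k·(1−p*)^(3−k).
DDD: Ā=103.8265, payoff=0.0000, prob=0.003880
UDD: Ā=202.0408, payoff=0.0000, prob=0.020813
DUD: Ā=159.1075, payoff=0.0000, prob=0.020813
UUD: Ā=309.6146, payoff=0.0000, prob=0.111636
DDU: Ā=127.3368, payoff=17.7553, prob=0.020813
UDU: Ā=247.7906, payoff=34.5508, prob=0.111636
DUU: Ā=204.8573, payoff=77.4841, prob=0.111636
UUU: Ā=398.6412, payoff=150.7799, prob=0.598773
Price = Σ prob·payoff / R^3 = 103.159502 / 2.352637 = 43.8485

price = 43.8485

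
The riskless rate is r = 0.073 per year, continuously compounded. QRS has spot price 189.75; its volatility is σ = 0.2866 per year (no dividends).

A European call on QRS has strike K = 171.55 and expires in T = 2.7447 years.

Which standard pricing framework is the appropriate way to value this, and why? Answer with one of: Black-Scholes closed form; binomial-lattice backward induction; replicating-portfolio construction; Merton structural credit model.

framework: Black-Scholes closed form

Key observation: a European claim on QRS (strike 171.55) — a lognormal (GBM) underlying with constant rate and volatility — has an exact closed-form value; no lattice or capital structure is involved.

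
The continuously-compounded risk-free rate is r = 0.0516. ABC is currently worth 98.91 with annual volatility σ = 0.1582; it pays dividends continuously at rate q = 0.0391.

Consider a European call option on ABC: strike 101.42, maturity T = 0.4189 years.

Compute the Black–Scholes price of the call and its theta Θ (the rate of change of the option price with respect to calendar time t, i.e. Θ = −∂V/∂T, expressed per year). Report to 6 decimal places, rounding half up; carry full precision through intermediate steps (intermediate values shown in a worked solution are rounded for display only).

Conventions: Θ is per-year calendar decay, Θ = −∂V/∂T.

σ√T = 0.1582·√0.4189 = 0.102391
d₁ = (ln(S/K) + (r−q+σ²/2)T) / (σ√T) = (ln(98.91/101.42) + (0.0516−0.0391+0.1582²/2)·0.4189) / 0.102391 = (-0.025060 + 0.010478) / 0.102391 = -0.142413
d₂ = d₁ − σ√T = -0.142413 − 0.102391 = -0.244804
e^{−rT} = 0.978617
e^{−qT} = 0.983754
N(d₁) = 0.443377,  N(d₂) = 0.403304
Call price V = S·e^{−qT}·N(d₁) − K·e^{−rT}·N(d₂) = 43.141986 − 40.028477 = 3.113509
φ(d₁) = (1/√(2π))·e^{−d₁²/2} = 0.394917
Θ = −S·e^{−qT}·φ(d₁)·σ/(2√T) + q·S·e^{−qT}·N(d₁) − r·K·e^{−rT}·N(d₂) = −4.696283 + 1.686852 − 2.065469 = -5.074900

price = 3.113509
Θ = -5.074900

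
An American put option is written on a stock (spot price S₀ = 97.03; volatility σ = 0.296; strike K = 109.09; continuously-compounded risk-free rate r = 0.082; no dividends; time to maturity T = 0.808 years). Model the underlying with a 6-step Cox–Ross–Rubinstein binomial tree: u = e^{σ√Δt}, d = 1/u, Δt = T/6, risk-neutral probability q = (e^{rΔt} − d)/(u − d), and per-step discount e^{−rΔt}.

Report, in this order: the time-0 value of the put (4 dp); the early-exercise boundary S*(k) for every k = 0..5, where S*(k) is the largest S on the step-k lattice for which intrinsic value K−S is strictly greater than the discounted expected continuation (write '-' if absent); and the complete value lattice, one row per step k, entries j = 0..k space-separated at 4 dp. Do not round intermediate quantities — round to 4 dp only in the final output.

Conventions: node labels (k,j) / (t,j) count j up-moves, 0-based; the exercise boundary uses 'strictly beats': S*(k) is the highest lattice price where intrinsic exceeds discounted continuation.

price = 15.0266
boundary = - 87.0426 78.0831 87.0426 78.0831 87.0426
tree:
15.0266
22.0474 8.9645
31.0069 14.3507 4.2594
39.0441 22.0474 7.6598 1.2592
46.2540 31.0069 13.3243 2.6741 0.0000
52.7218 39.0441 22.0474 5.6789 0.0000 0.0000
58.5239 46.2540 31.0069 12.0600 0.0000 0.0000 0.0000

Δt=0.13467  u=1.11474  d=0.89707  q=0.52388  discount=0.98902
step 6 (expiry): payoffs max(K−S,0) = 58.5239 46.2540 31.0069 12.0600 0.0000 0.0000 0.0000
step 5: (k=5,j=0): S=56.3682, K−S=52.7218, hold=51.5238 ⇒ V=52.7218 exercise | (k=5,j=1): S=70.0459, K−S=39.0441, hold=37.8460 ⇒ V=39.0441 exercise | (k=5,j=2): S=87.0426, K−S=22.0474, hold=20.8494 ⇒ V=22.0474 exercise | (k=5,j=3): S=108.1634, K−S=0.9266, hold=5.6789 ⇒ V=5.6789 continue | (k=5,j=4): S=134.4092, K−S=0.0000, hold=0.0000 ⇒ V=0.0000 continue | (k=5,j=5): S=167.0236, K−S=0.0000, hold=0.0000 ⇒ V=0.0000 continue  boundary S*=87.0426
step 4: (k=4,j=0): S=62.8360, K−S=46.2540, hold=45.0560 ⇒ V=46.2540 exercise | (k=4,j=1): S=78.0831, K−S=31.0069, hold=29.8088 ⇒ V=31.0069 exercise | (k=4,j=2): S=97.0300, K−S=12.0600, hold=13.3243 ⇒ V=13.3243 continue | (k=4,j=3): S=120.5743, K−S=0.0000, hold=2.6741 ⇒ V=2.6741 continue | (k=4,j=4): S=149.8316, K−S=0.0000, hold=0.0000 ⇒ V=0.0000 continue  boundary S*=78.0831
step 3: (k=3,j=0): S=70.0459, K−S=39.0441, hold=37.8460 ⇒ V=39.0441 exercise | (k=3,j=1): S=87.0426, K−S=22.0474, hold=21.5045 ⇒ V=22.0474 exercise | (k=3,j=2): S=108.1634, K−S=0.9266, hold=7.6598 ⇒ V=7.6598 continue | (k=3,j=3): S=134.4092, K−S=0.0000, hold=1.2592 ⇒ V=1.2592 continue  boundary S*=87.0426
step 2: (k=2,j=0): S=78.0831, K−S=31.0069, hold=29.8088 ⇒ V=31.0069 exercise | (k=2,j=1): S=97.0300, K−S=12.0600, hold=14.3507 ⇒ V=14.3507 continue | (k=2,j=2): S=120.5743, K−S=0.0000, hold=4.2594 ⇒ V=4.2594 continue  boundary S*=78.0831
step 1: (k=1,j=0): S=87.0426, K−S=22.0474, hold=22.0363 ⇒ V=22.0474 exercise | (k=1,j=1): S=108.1634, K−S=0.9266, hold=8.9645 ⇒ V=8.9645 continue  boundary S*=87.0426
step 0: (k=0,j=0): S=97.0300, K−S=12.0600, hold=15.0266 ⇒ V=15.0266 continue  boundary S*=-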